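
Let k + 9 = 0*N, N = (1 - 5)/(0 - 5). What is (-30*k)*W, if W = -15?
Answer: -4050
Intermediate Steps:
N = 4/5 (N = -4/(-5) = -4*(-1/5) = 4/5 ≈ 0.80000)
k = -9 (k = -9 + 0*(4/5) = -9 + 0 = -9)
(-30*k)*W = -30*(-9)*(-15) = 270*(-15) = -4050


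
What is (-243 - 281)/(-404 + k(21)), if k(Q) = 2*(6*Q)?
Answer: 131/38 ≈ 3.4474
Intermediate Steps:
k(Q) = 12*Q
(-243 - 281)/(-404 + k(21)) = (-243 - 281)/(-404 + 12*21) = -524/(-404 + 252) = -524/(-152) = -524*(-1/152) = 131/38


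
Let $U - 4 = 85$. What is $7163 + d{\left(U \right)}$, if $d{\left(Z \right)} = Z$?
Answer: $7252$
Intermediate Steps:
$U = 89$ ($U = 4 + 85 = 89$)
$7163 + d{\left(U \right)} = 7163 + 89 = 7252$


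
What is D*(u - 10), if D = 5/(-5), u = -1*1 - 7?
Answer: 18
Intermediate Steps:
u = -8 (u = -1 - 7 = -8)
D = -1 (D = 5*(-1/5) = -1)
D*(u - 10) = -(-8 - 10) = -1*(-18) = 18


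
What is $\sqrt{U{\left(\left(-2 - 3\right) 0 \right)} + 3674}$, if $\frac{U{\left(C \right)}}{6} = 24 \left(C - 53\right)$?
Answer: $i \sqrt{3958} \approx 62.913 i$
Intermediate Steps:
$U{\left(C \right)} = -7632 + 144 C$ ($U{\left(C \right)} = 6 \cdot 24 \left(C - 53\right) = 6 \cdot 24 \left(-53 + C\right) = 6 \left(-1272 + 24 C\right) = -7632 + 144 C$)
$\sqrt{U{\left(\left(-2 - 3\right) 0 \right)} + 3674} = \sqrt{\left(-7632 + 144 \left(-2 - 3\right) 0\right) + 3674} = \sqrt{\left(-7632 + 144 \left(\left(-5\right) 0\right)\right) + 3674} = \sqrt{\left(-7632 + 144 \cdot 0\right) + 3674} = \sqrt{\left(-7632 + 0\right) + 3674} = \sqrt{-7632 + 3674} = \sqrt{-3958} = i \sqrt{3958}$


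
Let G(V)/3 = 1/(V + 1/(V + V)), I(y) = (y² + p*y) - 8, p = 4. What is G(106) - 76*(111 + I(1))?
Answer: -61485916/7491 ≈ -8208.0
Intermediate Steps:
I(y) = -8 + y² + 4*y (I(y) = (y² + 4*y) - 8 = -8 + y² + 4*y)
G(V) = 3/(V + 1/(2*V)) (G(V) = 3/(V + 1/(V + V)) = 3/(V + 1/(2*V)))
G(106) - 76*(111 + I(1)) = 6*106/(1 + 2*106²) - 76*(111 + (-8 + 1² + 4*1)) = 6*106/(1 + 2*11236) - 76*(111 + (-8 + 1 + 4)) = 6*106/(1 + 22472) - 76*(111 - 3) = 6*106/22473 - 76*108 = 6*106*(1/22473) - 8208 = 212/7491 - 8208 = -61485916/7491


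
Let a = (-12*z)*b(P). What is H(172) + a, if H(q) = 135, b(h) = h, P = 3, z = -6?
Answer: 351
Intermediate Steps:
a = 216 (a = -12*(-6)*3 = 72*3 = 216)
H(172) + a = 135 + 216 = 351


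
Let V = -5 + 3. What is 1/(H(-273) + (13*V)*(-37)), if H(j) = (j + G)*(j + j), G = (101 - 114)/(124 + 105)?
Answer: 229/34361678 ≈ 6.6644e-6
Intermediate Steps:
G = -13/229 ≈ -0.056769
V = -2
H(j) = 2*j*(-13/229 + j) (H(j) = (j - 13/229)*(j + j) = (-13/229 + j)*(2*j) = 2*j*(-13/229 + j))
1/(H(-273) + (13*V)*(-37)) = 1/((2/229)*(-273)*(-13 + 229*(-273)) + (13*(-2))*(-37)) = 1/((2/229)*(-273)*(-13 - 62517) - 26*(-37)) = 1/((2/229)*(-273)*(-62530) + 962) = 1/(34141380/229 + 962) = 1/(34361678/229) = 229/34361678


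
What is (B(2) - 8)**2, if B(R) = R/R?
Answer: 49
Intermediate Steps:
B(R) = 1
(B(2) - 8)**2 = (1 - 8)**2 = (-7)**2 = 49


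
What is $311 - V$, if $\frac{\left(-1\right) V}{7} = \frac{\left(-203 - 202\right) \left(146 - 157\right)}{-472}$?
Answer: $\frac{115607}{472} \approx 244.93$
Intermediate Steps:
$V = \frac{31185}{472}$ ($V = - 7 \frac{\left(-203 - 202\right) \left(146 - 157\right)}{-472} = - 7 \left(-405\right) \left(-11\right) \left(- \frac{1}{472}\right) = - 7 \cdot 4455 \left(- \frac{1}{472}\right) = \left(-7\right) \left(- \frac{4455}{472}\right) = \frac{31185}{472} \approx 66.07$)
$311 - V = 311 - \frac{31185}{472} = \frac{115607}{472}$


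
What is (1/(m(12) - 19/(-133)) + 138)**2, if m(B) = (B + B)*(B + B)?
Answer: 309760146721/16265089 ≈ 19044.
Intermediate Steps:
m(B) = 4*B**2 (m(B) = (2*B)*(2*B) = 4*B**2)
(1/(m(12) - 19/(-133)) + 138)**2 = (1/(4*12**2 - 19/(-133)) + 138)**2 = (1/(4*144 - 19*(-1/133)) + 138)**2 = (1/(576 + 1/7) + 138)**2 = (1/(4033/7) + 138)**2 = (7/4033 + 138)**2 = (556561/4033)**2 = 309760146721/16265089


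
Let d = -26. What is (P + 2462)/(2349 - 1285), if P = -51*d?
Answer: 947/266 ≈ 3.5602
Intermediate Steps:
P = 1326 (P = -51*(-26) = 1326)
(P + 2462)/(2349 - 1285) = (1326 + 2462)/(2349 - 1285) = 3788/1064 = 3788*(1/1064) = 947/266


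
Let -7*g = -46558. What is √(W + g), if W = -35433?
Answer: I*√1410311/7 ≈ 169.65*I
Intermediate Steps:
g = 46558/7 (g = -⅐*(-46558) = 46558/7 ≈ 6651.1)
√(W + g) = √(-35433 + 46558/7) = √(-201473/7) = I*√1410311/7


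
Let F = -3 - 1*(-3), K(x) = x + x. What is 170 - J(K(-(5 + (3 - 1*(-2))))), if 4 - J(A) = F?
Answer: 166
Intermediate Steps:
K(x) = 2*x
F = 0 (F = -3 + 3 = 0)
J(A) = 4 (J(A) = 4 - 1*0 = 4 + 0 = 4)
170 - J(K(-(5 + (3 - 1*(-2))))) = 170 - 1*4 = 170 - 4 = 166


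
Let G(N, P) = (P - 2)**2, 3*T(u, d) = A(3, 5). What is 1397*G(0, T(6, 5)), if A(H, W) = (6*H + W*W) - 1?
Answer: 201168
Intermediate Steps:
A(H, W) = -1 + W**2 + 6*H (A(H, W) = (6*H + W**2) - 1 = (W**2 + 6*H) - 1 = -1 + W**2 + 6*H)
T(u, d) = 14 (T(u, d) = (-1 + 5**2 + 6*3)/3 = (-1 + 25 + 18)/3 = (1/3)*42 = 14)
G(N, P) = (-2 + P)**2
1397*G(0, T(6, 5)) = 1397*(-2 + 14)**2 = 1397*12**2 = 1397*144 = 201168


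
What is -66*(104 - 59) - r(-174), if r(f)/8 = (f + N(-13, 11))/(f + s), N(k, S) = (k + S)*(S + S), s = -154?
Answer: -121988/41 ≈ -2975.3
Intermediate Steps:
N(k, S) = 2*S*(S + k) (N(k, S) = (S + k)*(2*S) = 2*S*(S + k))
r(f) = 8*(-44 + f)/(-154 + f) (r(f) = 8*((f + 2*11*(11 - 13))/(f - 154)) = 8*((f + 2*11*(-2))/(-154 + f)) = 8*((f - 44)/(-154 + f)) = 8*((-44 + f)/(-154 + f)) = 8*(-44 + f)/(-154 + f))
-66*(104 - 59) - r(-174) = -66*(104 - 59) - 8*(-44 - 174)/(-154 - 174) = -66*45 - 8*(-218)/(-328) = -2970 - 8*(-1)*(-218)/328 = -2970 - 1*218/41 = -2970 - 218/41 = -121988/41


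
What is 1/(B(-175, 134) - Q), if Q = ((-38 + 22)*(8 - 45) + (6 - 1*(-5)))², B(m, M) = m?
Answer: -1/363784 ≈ -2.7489e-6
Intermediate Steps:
Q = 363609 (Q = (-16*(-37) + (6 + 5))² = (592 + 11)² = 603² = 363609)
1/(B(-175, 134) - Q) = 1/(-175 - 1*363609) = 1/(-175 - 363609) = 1/(-363784) = -1/363784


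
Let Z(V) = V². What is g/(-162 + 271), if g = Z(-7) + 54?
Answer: 103/109 ≈ 0.94495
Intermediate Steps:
g = 103 (g = (-7)² + 54 = 49 + 54 = 103)
g/(-162 + 271) = 103/(-162 + 271) = 103/109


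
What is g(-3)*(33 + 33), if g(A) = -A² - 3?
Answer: -792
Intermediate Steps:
g(A) = -3 - A²
g(-3)*(33 + 33) = (-3 - 1*(-3)²)*(33 + 33) = (-3 - 1*9)*66 = (-3 - 9)*66 = -12*66 = -792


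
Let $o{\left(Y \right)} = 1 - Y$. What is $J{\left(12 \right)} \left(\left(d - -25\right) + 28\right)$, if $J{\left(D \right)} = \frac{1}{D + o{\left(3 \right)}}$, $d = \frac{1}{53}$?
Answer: $\frac{281}{53} \approx 5.3019$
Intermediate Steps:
$d = \frac{1}{53} \approx 0.018868$
$J{\left(D \right)} = \frac{1}{-2 + D}$ ($J{\left(D \right)} = \frac{1}{D + \left(1 - 3\right)} = \frac{1}{D - 2} = \frac{1}{-2 + D}$)
$J{\left(12 \right)} \left(\left(d - -25\right) + 28\right) = \frac{\left(\frac{1}{53} - -25\right) + 28}{-2 + 12} = \frac{\left(\frac{1}{53} + 25\right) + 28}{10} = \frac{\frac{1326}{53} + 28}{10} = \frac{1}{10} \cdot \frac{2810}{53} = \frac{281}{53}$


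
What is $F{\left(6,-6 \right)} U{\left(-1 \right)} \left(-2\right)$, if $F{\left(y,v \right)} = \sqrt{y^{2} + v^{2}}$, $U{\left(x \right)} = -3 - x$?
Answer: $24 \sqrt{2} \approx 33.941$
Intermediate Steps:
$F{\left(y,v \right)} = \sqrt{v^{2} + y^{2}}$
$F{\left(6,-6 \right)} U{\left(-1 \right)} \left(-2\right) = \sqrt{\left(-6\right)^{2} + 6^{2}} \left(-3 - -1\right) \left(-2\right) = \sqrt{36 + 36} \left(-3 + 1\right) \left(-2\right) = \sqrt{72} \left(-2\right) \left(-2\right) = 6 \sqrt{2} \left(-2\right) \left(-2\right) = - 12 \sqrt{2} \left(-2\right) = 24 \sqrt{2}$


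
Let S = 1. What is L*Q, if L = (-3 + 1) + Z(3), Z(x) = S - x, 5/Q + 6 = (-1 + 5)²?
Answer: -2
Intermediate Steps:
Q = ½ (Q = 5/(-6 + (-1 + 5)²) = 5/(-6 + 4²) = 5/(-6 + 16) = 5/10 = 5*(⅒) = ½ ≈ 0.50000)
Z(x) = 1 - x
L = -4 (L = (-3 + 1) + (1 - 1*3) = -2 + (1 - 3) = -2 - 2 = -4)
L*Q = -4*½ = -2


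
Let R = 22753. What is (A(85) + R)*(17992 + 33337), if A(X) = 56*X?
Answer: 1412214777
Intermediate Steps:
(A(85) + R)*(17992 + 33337) = (56*85 + 22753)*(17992 + 33337) = (4760 + 22753)*51329 = 27513*51329 = 1412214777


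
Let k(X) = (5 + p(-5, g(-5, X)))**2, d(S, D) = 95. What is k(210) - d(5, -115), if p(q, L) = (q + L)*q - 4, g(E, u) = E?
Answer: 2506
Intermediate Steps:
p(q, L) = -4 + q*(L + q) (p(q, L) = (L + q)*q - 4 = q*(L + q) - 4 = -4 + q*(L + q))
k(X) = 2601 (k(X) = (5 + (-4 + (-5)**2 - 5*(-5)))**2 = (5 + (-4 + 25 + 25))**2 = (5 + 46)**2 = 51**2 = 2601)
k(210) - d(5, -115) = 2601 - 1*95 = 2601 - 95 = 2506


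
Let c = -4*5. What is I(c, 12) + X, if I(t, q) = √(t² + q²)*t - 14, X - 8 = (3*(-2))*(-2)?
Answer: 6 - 80*√34 ≈ -460.48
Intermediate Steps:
c = -20
X = 20 (X = 8 + (3*(-2))*(-2) = 8 - 6*(-2) = 8 + 12 = 20)
I(t, q) = -14 + t*√(q² + t²) (I(t, q) = √(q² + t²)*t - 14 = t*√(q² + t²) - 14 = -14 + t*√(q² + t²))
I(c, 12) + X = (-14 - 20*√(12² + (-20)²)) + 20 = (-14 - 20*√(144 + 400)) + 20 = (-14 - 80*√34) + 20 = 6 - 80*√34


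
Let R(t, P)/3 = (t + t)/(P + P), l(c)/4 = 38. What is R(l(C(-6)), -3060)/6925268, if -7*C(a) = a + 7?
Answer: -19/882971670 ≈ -2.1518e-8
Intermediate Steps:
C(a) = -1 - a/7 (C(a) = -(a + 7)/7 = -(7 + a)/7 = -1 - a/7)
l(c) = 152 (l(c) = 4*38 = 152)
R(t, P) = 3*t/P (R(t, P) = 3*((t + t)/(P + P)) = 3*((2*t)/((2*P))) = 3*((2*t)*(1/(2*P))) = 3*(t/P) = 3*t/P)
R(l(C(-6)), -3060)/6925268 = (3*152/(-3060))/6925268 = (3*152*(-1/3060))*(1/6925268) = -38/255*1/6925268 = -19/882971670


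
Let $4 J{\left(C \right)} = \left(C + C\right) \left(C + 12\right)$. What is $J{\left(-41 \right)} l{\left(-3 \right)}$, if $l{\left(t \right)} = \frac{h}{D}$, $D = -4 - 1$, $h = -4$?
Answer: $\frac{2378}{5} \approx 475.6$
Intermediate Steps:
$D = -5$
$J{\left(C \right)} = \frac{C \left(12 + C\right)}{2}$ ($J{\left(C \right)} = \frac{\left(C + C\right) \left(C + 12\right)}{4} = \frac{2 C \left(12 + C\right)}{4} = \frac{C \left(12 + C\right)}{2}$)
$l{\left(t \right)} = \frac{4}{5}$ ($l{\left(t \right)} = - \frac{4}{-5} = \left(-4\right) \left(- \frac{1}{5}\right) = \frac{4}{5}$)
$J{\left(-41 \right)} l{\left(-3 \right)} = \frac{1}{2} \left(-41\right) \left(12 - 41\right) \frac{4}{5} = \frac{1}{2} \left(-41\right) \left(-29\right) \frac{4}{5} = \frac{1189}{2} \cdot \frac{4}{5} = \frac{2378}{5}$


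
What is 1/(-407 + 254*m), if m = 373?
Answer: 1/94335 ≈ 1.0601e-5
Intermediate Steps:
1/(-407 + 254*m) = 1/(-407 + 254*373) = 1/(-407 + 94742) = 1/94335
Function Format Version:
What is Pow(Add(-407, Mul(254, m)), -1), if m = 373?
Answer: Rational(1, 94335) ≈ 1.0601e-5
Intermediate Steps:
Pow(Add(-407, Mul(254, m)), -1) = Pow(Add(-407, Mul(254, 373)), -1) = Pow(Add(-407, 94742), -1) = Pow(94335, -1) = Rational(1, 94335)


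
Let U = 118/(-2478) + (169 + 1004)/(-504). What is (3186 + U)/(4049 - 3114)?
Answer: 25469/7480 ≈ 3.4049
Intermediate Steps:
U = -19/8 (U = 118*(-1/2478) + 1173*(-1/504) = -1/21 - 391/168 = -19/8 ≈ -2.3750)
(3186 + U)/(4049 - 3114) = (3186 - 19/8)/(4049 - 3114) = (25469/8)/935 = (25469/8)*(1/935) = 25469/7480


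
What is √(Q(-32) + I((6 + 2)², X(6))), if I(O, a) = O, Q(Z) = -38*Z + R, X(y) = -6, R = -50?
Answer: √1230 ≈ 35.071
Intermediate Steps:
Q(Z) = -50 - 38*Z (Q(Z) = -38*Z - 50 = -50 - 38*Z)
√(Q(-32) + I((6 + 2)², X(6))) = √((-50 - 38*(-32)) + (6 + 2)²) = √((-50 + 1216) + 8²) = √(1166 + 64) = √1230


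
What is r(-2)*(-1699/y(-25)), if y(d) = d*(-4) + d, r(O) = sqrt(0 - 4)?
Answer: -3398*I/75 ≈ -45.307*I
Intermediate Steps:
r(O) = 2*I (r(O) = sqrt(-4) = 2*I)
y(d) = -3*d (y(d) = -4*d + d = -3*d)
r(-2)*(-1699/y(-25)) = (2*I)*(-1699/((-3*(-25)))) = (2*I)*(-1699/75) = -3398*I/75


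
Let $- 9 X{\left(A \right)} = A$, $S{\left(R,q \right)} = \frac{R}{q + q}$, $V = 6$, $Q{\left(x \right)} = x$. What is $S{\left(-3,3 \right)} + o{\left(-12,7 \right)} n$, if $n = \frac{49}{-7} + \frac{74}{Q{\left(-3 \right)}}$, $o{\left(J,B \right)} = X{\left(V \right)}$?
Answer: $\frac{371}{18} \approx 20.611$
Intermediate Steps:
$S{\left(R,q \right)} = \frac{R}{2 q}$
$X{\left(A \right)} = - \frac{A}{9}$
$o{\left(J,B \right)} = - \frac{2}{3}$ ($o{\left(J,B \right)} = \left(- \frac{1}{9}\right) 6 = - \frac{2}{3}$)
$n = - \frac{95}{3}$ ($n = \frac{49}{-7} + \frac{74}{-3} = 49 \left(- \frac{1}{7}\right) + 74 \left(- \frac{1}{3}\right) = -7 - \frac{74}{3} = - \frac{95}{3} \approx -31.667$)
$S{\left(-3,3 \right)} + o{\left(-12,7 \right)} n = \frac{1}{2} \left(-3\right) \frac{1}{3} - - \frac{190}{9} = \frac{1}{2} \left(-3\right) \frac{1}{3} + \frac{190}{9} = - \frac{1}{2} + \frac{190}{9} = \frac{371}{18}$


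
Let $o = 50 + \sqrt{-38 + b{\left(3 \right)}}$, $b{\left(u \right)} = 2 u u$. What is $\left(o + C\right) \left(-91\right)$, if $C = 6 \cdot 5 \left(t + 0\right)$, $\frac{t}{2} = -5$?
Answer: $22750 - 182 i \sqrt{5} \approx 22750.0 - 406.96 i$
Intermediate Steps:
$b{\left(u \right)} = 2 u^{2}$
$t = -10$ ($t = 2 \left(-5\right) = -10$)
$C = -300$ ($C = 6 \cdot 5 \left(-10 + 0\right) = 6 \cdot 5 \left(-10\right) = 6 \left(-50\right) = -300$)
$o = 50 + 2 i \sqrt{5}$ ($o = 50 + \sqrt{-38 + 2 \cdot 3^{2}} = 50 + \sqrt{-38 + 2 \cdot 9} = 50 + \sqrt{-38 + 18} = 50 + \sqrt{-20} = 50 + 2 i \sqrt{5} \approx 50.0 + 4.4721 i$)
$\left(o + C\right) \left(-91\right) = \left(\left(50 + 2 i \sqrt{5}\right) - 300\right) \left(-91\right) = \left(-250 + 2 i \sqrt{5}\right) \left(-91\right) = 22750 - 182 i \sqrt{5}$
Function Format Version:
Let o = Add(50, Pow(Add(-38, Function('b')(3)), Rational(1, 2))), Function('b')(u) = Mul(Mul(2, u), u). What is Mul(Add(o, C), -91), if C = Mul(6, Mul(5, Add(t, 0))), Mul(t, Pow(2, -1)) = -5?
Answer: Add(22750, Mul(-182, I, Pow(5, Rational(1, 2)))) ≈ Add(22750., Mul(-406.96, I))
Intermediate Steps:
Function('b')(u) = Mul(2, Pow(u, 2))
t = -10 (t = Mul(2, -5) = -10)
C = -300 (C = Mul(6, Mul(5, Add(-10, 0))) = Mul(6, Mul(5, -10)) = Mul(6, -50) = -300)
o = Add(50, Mul(2, I, Pow(5, Rational(1, 2)))) (o = Add(50, Pow(Add(-38, Mul(2, Pow(3, 2))), Rational(1, 2))) = Add(50, Pow(Add(-38, Mul(2, 9)), Rational(1, 2))) = Add(50, Pow(Add(-38, 18), Rational(1, 2))) = Add(50, Pow(-20, Rational(1, 2))) = Add(50, Mul(2, I, Pow(5, Rational(1, 2)))) ≈ Add(50.000, Mul(4.4721, I)))
Mul(Add(o, C), -91) = Mul(Add(Add(50, Mul(2, I, Pow(5, Rational(1, 2)))), -300), -91) = Mul(Add(-250, Mul(2, I, Pow(5, Rational(1, 2)))), -91) = Add(22750, Mul(-182, I, Pow(5, Rational(1, 2))))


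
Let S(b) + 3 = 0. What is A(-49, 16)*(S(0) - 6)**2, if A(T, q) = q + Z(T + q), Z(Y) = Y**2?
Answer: 89505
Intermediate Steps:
S(b) = -3 (S(b) = -3 + 0 = -3)
A(T, q) = q + (T + q)**2
A(-49, 16)*(S(0) - 6)**2 = (16 + (-49 + 16)**2)*(-3 - 6)**2 = (16 + (-33)**2)*(-9)**2 = (16 + 1089)*81 = 1105*81 = 89505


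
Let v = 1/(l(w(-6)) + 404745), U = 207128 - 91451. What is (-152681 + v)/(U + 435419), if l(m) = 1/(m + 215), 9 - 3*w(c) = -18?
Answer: -13842499333737/49963951067576 ≈ -0.27705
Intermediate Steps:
U = 115677
w(c) = 9 (w(c) = 3 - ⅓*(-18) = 3 + 6 = 9)
l(m) = 1/(215 + m)
v = 224/90662881 (v = 1/(1/(215 + 9) + 404745) = 1/(1/224 + 404745) = 1/(90662881/224) = 224/90662881 ≈ 2.4707e-6)
(-152681 + v)/(U + 435419) = (-152681 + 224/90662881)/(115677 + 435419) = -13842499333737/90662881/551096 = -13842499333737/90662881*1/551096 = -13842499333737/49963951067576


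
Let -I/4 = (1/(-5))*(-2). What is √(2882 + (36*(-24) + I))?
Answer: 71*√10/5 ≈ 44.904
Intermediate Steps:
I = -8/5 (I = -4*1/(-5)*(-2) = -4*1*(-⅕)*(-2) = -(-4)*(-2)/5 = -4*⅖ = -8/5 ≈ -1.6000)
√(2882 + (36*(-24) + I)) = √(2882 + (36*(-24) - 8/5)) = √(2882 + (-864 - 8/5)) = √(2882 - 4328/5) = √(10082/5) = 71*√10/5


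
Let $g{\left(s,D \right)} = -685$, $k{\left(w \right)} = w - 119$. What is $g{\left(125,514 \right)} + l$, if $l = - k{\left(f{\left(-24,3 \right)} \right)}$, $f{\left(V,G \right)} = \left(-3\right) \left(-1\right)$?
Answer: $-569$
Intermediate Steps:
$f{\left(V,G \right)} = 3$
$k{\left(w \right)} = -119 + w$
$l = 116$ ($l = - (-119 + 3) = \left(-1\right) \left(-116\right) = 116$)
$g{\left(125,514 \right)} + l = -685 + 116 = -569$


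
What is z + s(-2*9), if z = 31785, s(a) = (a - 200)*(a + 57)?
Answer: 23283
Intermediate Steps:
s(a) = (-200 + a)*(57 + a)
z + s(-2*9) = 31785 + (-11400 + (-2*9)² - (-286)*9) = 31785 + (-11400 + (-18)² - 143*(-18)) = 31785 + (-11400 + 324 + 2574) = 31785 - 8502 = 23283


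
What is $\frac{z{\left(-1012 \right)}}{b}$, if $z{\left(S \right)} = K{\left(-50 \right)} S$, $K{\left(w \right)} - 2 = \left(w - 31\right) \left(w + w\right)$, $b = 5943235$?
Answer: $- \frac{8199224}{5943235} \approx -1.3796$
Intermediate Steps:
$K{\left(w \right)} = 2 + 2 w \left(-31 + w\right)$ ($K{\left(w \right)} = 2 + \left(w - 31\right) \left(w + w\right) = 2 + \left(-31 + w\right) 2 w = 2 + 2 w \left(-31 + w\right)$)
$z{\left(S \right)} = 8102 S$ ($z{\left(S \right)} = \left(2 - -3100 + 2 \left(-50\right)^{2}\right) S = \left(2 + 3100 + 2 \cdot 2500\right) S = \left(2 + 3100 + 5000\right) S = 8102 S$)
$\frac{z{\left(-1012 \right)}}{b} = \frac{8102 \left(-1012\right)}{5943235} = \left(-8199224\right) \frac{1}{5943235} = - \frac{8199224}{5943235}$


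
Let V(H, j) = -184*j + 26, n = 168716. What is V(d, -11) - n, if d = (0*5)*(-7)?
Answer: -166666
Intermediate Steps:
d = 0 (d = 0*(-7) = 0)
V(H, j) = 26 - 184*j
V(d, -11) - n = (26 - 184*(-11)) - 1*168716 = (26 + 2024) - 168716 = 2050 - 168716 = -166666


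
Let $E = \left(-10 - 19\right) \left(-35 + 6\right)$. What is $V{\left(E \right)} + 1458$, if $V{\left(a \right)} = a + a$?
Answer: $3140$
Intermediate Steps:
$E = 841$ ($E = \left(-29\right) \left(-29\right) = 841$)
$V{\left(a \right)} = 2 a$
$V{\left(E \right)} + 1458 = 2 \cdot 841 + 1458 = 1682 + 1458 = 3140$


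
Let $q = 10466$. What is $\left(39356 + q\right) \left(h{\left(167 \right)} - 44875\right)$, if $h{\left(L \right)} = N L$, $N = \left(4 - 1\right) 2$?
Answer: $-2185840606$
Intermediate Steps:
$N = 6$ ($N = 3 \cdot 2 = 6$)
$h{\left(L \right)} = 6 L$
$\left(39356 + q\right) \left(h{\left(167 \right)} - 44875\right) = \left(39356 + 10466\right) \left(6 \cdot 167 - 44875\right) = 49822 \left(1002 - 44875\right) = 49822 \left(-43873\right) = -2185840606$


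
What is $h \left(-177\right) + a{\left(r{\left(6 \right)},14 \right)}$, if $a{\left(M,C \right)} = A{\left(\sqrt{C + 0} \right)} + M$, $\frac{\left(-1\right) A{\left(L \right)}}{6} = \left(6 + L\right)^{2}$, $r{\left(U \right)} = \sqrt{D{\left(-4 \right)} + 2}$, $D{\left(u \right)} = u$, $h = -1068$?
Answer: $188736 - 72 \sqrt{14} + i \sqrt{2} \approx 1.8847 \cdot 10^{5} + 1.4142 i$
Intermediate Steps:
$r{\left(U \right)} = i \sqrt{2}$ ($r{\left(U \right)} = \sqrt{-4 + 2} = \sqrt{-2} = i \sqrt{2}$)
$A{\left(L \right)} = - 6 \left(6 + L\right)^{2}$
$a{\left(M,C \right)} = M - 6 \left(6 + \sqrt{C}\right)^{2}$ ($a{\left(M,C \right)} = - 6 \left(6 + \sqrt{C + 0}\right)^{2} + M = - 6 \left(6 + \sqrt{C}\right)^{2} + M = M - 6 \left(6 + \sqrt{C}\right)^{2}$)
$h \left(-177\right) + a{\left(r{\left(6 \right)},14 \right)} = \left(-1068\right) \left(-177\right) - \left(6 \left(6 + \sqrt{14}\right)^{2} - i \sqrt{2}\right) = 189036 - \left(6 \left(6 + \sqrt{14}\right)^{2} - i \sqrt{2}\right) = 189036 - 6 \left(6 + \sqrt{14}\right)^{2} + i \sqrt{2}$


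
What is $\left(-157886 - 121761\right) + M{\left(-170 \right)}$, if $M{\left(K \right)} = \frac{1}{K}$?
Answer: $- \frac{47539991}{170} \approx -2.7965 \cdot 10^{5}$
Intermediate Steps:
$\left(-157886 - 121761\right) + M{\left(-170 \right)} = \left(-157886 - 121761\right) + \frac{1}{-170} = -279647 - \frac{1}{170} = - \frac{47539991}{170}$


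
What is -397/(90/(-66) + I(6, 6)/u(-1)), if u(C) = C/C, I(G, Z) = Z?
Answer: -4367/51 ≈ -85.627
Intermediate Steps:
u(C) = 1
-397/(90/(-66) + I(6, 6)/u(-1)) = -397/(90/(-66) + 6/1) = -397/(90*(-1/66) + 6*1) = -397/(-15/11 + 6) = -397/(51/11) = (11/51)*(-397) = -4367/51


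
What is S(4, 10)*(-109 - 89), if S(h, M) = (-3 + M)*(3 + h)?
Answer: -9702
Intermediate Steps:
S(4, 10)*(-109 - 89) = (-9 - 3*4 + 3*10 + 10*4)*(-109 - 89) = (-9 - 12 + 30 + 40)*(-198) = 49*(-198) = -9702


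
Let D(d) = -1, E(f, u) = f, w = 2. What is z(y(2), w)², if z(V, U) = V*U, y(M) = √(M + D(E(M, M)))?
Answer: 4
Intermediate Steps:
y(M) = √(-1 + M) (y(M) = √(M - 1) = √(-1 + M))
z(V, U) = U*V
z(y(2), w)² = (2*√(-1 + 2))² = (2*√1)² = (2*1)² = 2² = 4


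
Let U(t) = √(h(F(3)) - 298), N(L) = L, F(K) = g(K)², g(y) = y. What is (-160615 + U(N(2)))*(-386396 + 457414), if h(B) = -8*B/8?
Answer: -11406556070 + 71018*I*√307 ≈ -1.1407e+10 + 1.2443e+6*I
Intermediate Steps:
F(K) = K²
h(B) = -B (h(B) = -8*B*(⅛) = -B)
U(t) = I*√307 (U(t) = √(-1*3² - 298) = √(-1*9 - 298) = √(-9 - 298) = √(-307) = I*√307)
(-160615 + U(N(2)))*(-386396 + 457414) = (-160615 + I*√307)*(-386396 + 457414) = (-160615 + I*√307)*71018 = -11406556070 + 71018*I*√307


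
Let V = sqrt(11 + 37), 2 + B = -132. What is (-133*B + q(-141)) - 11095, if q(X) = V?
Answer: 6727 + 4*sqrt(3) ≈ 6733.9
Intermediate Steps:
B = -134 (B = -2 - 132 = -134)
V = 4*sqrt(3) (V = sqrt(48) = 4*sqrt(3) ≈ 6.9282)
q(X) = 4*sqrt(3)
(-133*B + q(-141)) - 11095 = (-133*(-134) + 4*sqrt(3)) - 11095 = (17822 + 4*sqrt(3)) - 11095 = 6727 + 4*sqrt(3)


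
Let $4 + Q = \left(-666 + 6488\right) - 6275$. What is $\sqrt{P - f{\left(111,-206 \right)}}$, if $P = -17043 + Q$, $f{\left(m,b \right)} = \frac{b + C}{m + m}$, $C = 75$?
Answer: $\frac{i \sqrt{862440918}}{222} \approx 132.29 i$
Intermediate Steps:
$Q = -457$ ($Q = -4 + \left(\left(-666 + 6488\right) - 6275\right) = -4 + \left(5822 - 6275\right) = -4 - 453 = -457$)
$f{\left(m,b \right)} = \frac{75 + b}{2 m}$ ($f{\left(m,b \right)} = \frac{b + 75}{m + m} = \frac{75 + b}{2 m}$)
$P = -17500$ ($P = -17043 - 457 = -17500$)
$\sqrt{P - f{\left(111,-206 \right)}} = \sqrt{-17500 - \frac{75 - 206}{2 \cdot 111}} = \sqrt{-17500 - \frac{1}{2} \cdot \frac{1}{111} \left(-131\right)} = \sqrt{-17500 - - \frac{131}{222}} = \sqrt{-17500 + \frac{131}{222}} = \sqrt{- \frac{3884869}{222}} = \frac{i \sqrt{862440918}}{222}$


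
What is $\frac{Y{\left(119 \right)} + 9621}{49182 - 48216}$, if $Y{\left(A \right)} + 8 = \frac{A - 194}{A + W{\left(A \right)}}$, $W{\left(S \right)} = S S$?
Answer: $\frac{9151571}{919632} \approx 9.9513$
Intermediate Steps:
$W{\left(S \right)} = S^{2}$
$Y{\left(A \right)} = -8 + \frac{-194 + A}{A + A^{2}}$ ($Y{\left(A \right)} = -8 + \frac{A - 194}{A + A^{2}} = -8 + \frac{-194 + A}{A + A^{2}}$)
$\frac{Y{\left(119 \right)} + 9621}{49182 - 48216} = \frac{\frac{-194 - 8 \cdot 119^{2} - 833}{119 \left(1 + 119\right)} + 9621}{49182 - 48216} = \frac{\frac{-194 - 113288 - 833}{119 \cdot 120} + 9621}{966} = \left(\frac{1}{119} \cdot \frac{1}{120} \left(-194 - 113288 - 833\right) + 9621\right) \frac{1}{966} = \left(\frac{1}{119} \cdot \frac{1}{120} \left(-114315\right) + 9621\right) \frac{1}{966} = \left(- \frac{7621}{952} + 9621\right) \frac{1}{966} = \frac{9151571}{952} \cdot \frac{1}{966} = \frac{9151571}{919632}$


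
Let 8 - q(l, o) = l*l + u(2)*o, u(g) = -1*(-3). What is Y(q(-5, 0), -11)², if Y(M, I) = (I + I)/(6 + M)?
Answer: 4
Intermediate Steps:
u(g) = 3
q(l, o) = 8 - l² - 3*o (q(l, o) = 8 - (l*l + 3*o) = 8 - (l² + 3*o) = 8 + (-l² - 3*o) = 8 - l² - 3*o)
Y(M, I) = 2*I/(6 + M) (Y(M, I) = (2*I)/(6 + M) = 2*I/(6 + M))
Y(q(-5, 0), -11)² = (2*(-11)/(6 + (8 - 1*(-5)² - 3*0)))² = (2*(-11)/(6 + (8 - 1*25 + 0)))² = (2*(-11)/(6 + (8 - 25 + 0)))² = (2*(-11)/(6 - 17))² = (2*(-11)/(-11))² = (2*(-11)*(-1/11))² = 2² = 4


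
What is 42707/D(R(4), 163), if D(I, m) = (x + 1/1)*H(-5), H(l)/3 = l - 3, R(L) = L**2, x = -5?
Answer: 42707/96 ≈ 444.86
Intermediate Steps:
H(l) = -9 + 3*l (H(l) = 3*(l - 3) = 3*(-3 + l) = -9 + 3*l)
D(I, m) = 96 (D(I, m) = (-5 + 1/1)*(-9 + 3*(-5)) = (-5 + 1)*(-9 - 15) = -4*(-24) = 96)
42707/D(R(4), 163) = 42707/96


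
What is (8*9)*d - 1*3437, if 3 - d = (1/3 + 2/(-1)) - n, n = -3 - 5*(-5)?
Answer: -1517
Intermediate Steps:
n = 22 (n = -3 + 25 = 22)
d = 80/3 (d = 3 - ((1/3 + 2/(-1)) - 1*22) = 3 - ((1*(⅓) + 2*(-1)) - 22) = 3 - ((⅓ - 2) - 22) = 3 - (-5/3 - 22) = 3 - 1*(-71/3) = 3 + 71/3 = 80/3 ≈ 26.667)
(8*9)*d - 1*3437 = (8*9)*(80/3) - 1*3437 = 72*(80/3) - 3437 = 1920 - 3437 = -1517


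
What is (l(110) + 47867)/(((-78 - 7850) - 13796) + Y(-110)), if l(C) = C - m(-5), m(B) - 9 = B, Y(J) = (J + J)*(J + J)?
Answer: 15991/8892 ≈ 1.7984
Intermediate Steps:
Y(J) = 4*J² (Y(J) = (2*J)*(2*J) = 4*J²)
m(B) = 9 + B
l(C) = -4 + C (l(C) = C - (9 - 5) = C - 1*4 = C - 4 = -4 + C)
(l(110) + 47867)/(((-78 - 7850) - 13796) + Y(-110)) = ((-4 + 110) + 47867)/(((-78 - 7850) - 13796) + 4*(-110)²) = (106 + 47867)/((-7928 - 13796) + 4*12100) = 47973/(-21724 + 48400) = 47973/26676 = 47973*(1/26676) = 15991/8892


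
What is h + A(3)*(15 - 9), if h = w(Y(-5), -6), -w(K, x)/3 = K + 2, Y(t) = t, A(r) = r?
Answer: 27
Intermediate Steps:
w(K, x) = -6 - 3*K (w(K, x) = -3*(K + 2) = -3*(2 + K) = -6 - 3*K)
h = 9 (h = -6 - 3*(-5) = -6 + 15 = 9)
h + A(3)*(15 - 9) = 9 + 3*(15 - 9) = 9 + 3*6 = 9 + 18 = 27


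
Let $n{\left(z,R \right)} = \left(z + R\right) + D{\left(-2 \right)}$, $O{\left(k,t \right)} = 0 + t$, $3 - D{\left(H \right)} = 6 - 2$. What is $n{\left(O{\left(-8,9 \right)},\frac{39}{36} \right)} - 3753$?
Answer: $- \frac{44927}{12} \approx -3743.9$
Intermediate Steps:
$D{\left(H \right)} = -1$ ($D{\left(H \right)} = 3 - \left(6 - 2\right) = 3 - 4 = -1$)
$O{\left(k,t \right)} = t$
$n{\left(z,R \right)} = -1 + R + z$ ($n{\left(z,R \right)} = \left(z + R\right) - 1 = \left(R + z\right) - 1 = -1 + R + z$)
$n{\left(O{\left(-8,9 \right)},\frac{39}{36} \right)} - 3753 = \left(-1 + \frac{39}{36} + 9\right) - 3753 = \left(-1 + 39 \cdot \frac{1}{36} + 9\right) - 3753 = \left(-1 + \frac{13}{12} + 9\right) - 3753 = \frac{109}{12} - 3753 = - \frac{44927}{12}$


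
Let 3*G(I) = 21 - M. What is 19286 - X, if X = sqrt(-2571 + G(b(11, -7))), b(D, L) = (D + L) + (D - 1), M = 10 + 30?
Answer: 19286 - 2*I*sqrt(5799)/3 ≈ 19286.0 - 50.767*I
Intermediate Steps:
M = 40
b(D, L) = -1 + L + 2*D (b(D, L) = (D + L) + (-1 + D) = -1 + L + 2*D)
G(I) = -19/3 (G(I) = (21 - 1*40)/3 = (21 - 40)/3 = (1/3)*(-19) = -19/3)
X = 2*I*sqrt(5799)/3 (X = sqrt(-2571 - 19/3) = sqrt(-7732/3) = 2*I*sqrt(5799)/3 ≈ 50.767*I)
19286 - X = 19286 - 2*I*sqrt(5799)/3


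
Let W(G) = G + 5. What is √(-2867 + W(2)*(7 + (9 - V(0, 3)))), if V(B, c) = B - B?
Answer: I*√2755 ≈ 52.488*I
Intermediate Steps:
W(G) = 5 + G
V(B, c) = 0
√(-2867 + W(2)*(7 + (9 - V(0, 3)))) = √(-2867 + (5 + 2)*(7 + (9 - 1*0))) = √(-2867 + 7*(7 + (9 + 0))) = √(-2867 + 7*(7 + 9)) = √(-2867 + 7*16) = √(-2867 + 112) = √(-2755) = I*√2755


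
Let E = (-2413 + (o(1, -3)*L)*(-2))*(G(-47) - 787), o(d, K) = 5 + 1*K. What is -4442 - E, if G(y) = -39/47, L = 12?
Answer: -91334682/47 ≈ -1.9433e+6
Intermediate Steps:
o(d, K) = 5 + K
G(y) = -39/47 (G(y) = -39*1/47 = -39/47)
E = 91125908/47 (E = (-2413 + ((5 - 3)*12)*(-2))*(-39/47 - 787) = (-2413 + (2*12)*(-2))*(-37028/47) = (-2413 + 24*(-2))*(-37028/47) = (-2413 - 48)*(-37028/47) = -2461*(-37028/47) = 91125908/47 ≈ 1.9388e+6)
-4442 - E = -4442 - 1*91125908/47 = -4442 - 91125908/47 = -91334682/47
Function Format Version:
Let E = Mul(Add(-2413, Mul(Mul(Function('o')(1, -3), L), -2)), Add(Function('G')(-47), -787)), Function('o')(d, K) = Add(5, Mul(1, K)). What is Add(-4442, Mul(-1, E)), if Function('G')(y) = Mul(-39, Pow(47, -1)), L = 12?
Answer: Rational(-91334682, 47) ≈ -1.9433e+6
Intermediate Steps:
Function('o')(d, K) = Add(5, K)
Function('G')(y) = Rational(-39, 47) (Function('G')(y) = Mul(-39, Rational(1, 47)) = Rational(-39, 47))
E = Rational(91125908, 47) (E = Mul(Add(-2413, Mul(Mul(Add(5, -3), 12), -2)), Add(Rational(-39, 47), -787)) = Mul(Add(-2413, Mul(Mul(2, 12), -2)), Rational(-37028, 47)) = Mul(Add(-2413, Mul(24, -2)), Rational(-37028, 47)) = Mul(Add(-2413, -48), Rational(-37028, 47)) = Mul(-2461, Rational(-37028, 47)) = Rational(91125908, 47) ≈ 1.9388e+6)
Add(-4442, Mul(-1, E)) = Add(-4442, Mul(-1, Rational(91125908, 47))) = Add(-4442, Rational(-91125908, 47)) = Rational(-91334682, 47)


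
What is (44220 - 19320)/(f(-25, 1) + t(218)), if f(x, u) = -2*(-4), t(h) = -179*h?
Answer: -12450/19507 ≈ -0.63823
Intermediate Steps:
f(x, u) = 8
(44220 - 19320)/(f(-25, 1) + t(218)) = (44220 - 19320)/(8 - 179*218) = 24900/(8 - 39022) = 24900/(-39014) = 24900*(-1/39014) = -12450/19507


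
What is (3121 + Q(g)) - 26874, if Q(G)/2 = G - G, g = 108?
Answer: -23753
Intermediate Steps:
Q(G) = 0 (Q(G) = 2*(G - G) = 2*0 = 0)
(3121 + Q(g)) - 26874 = (3121 + 0) - 26874 = 3121 - 26874 = -23753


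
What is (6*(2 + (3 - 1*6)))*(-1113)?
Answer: 6678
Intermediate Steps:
(6*(2 + (3 - 1*6)))*(-1113) = (6*(2 + (3 - 6)))*(-1113) = (6*(2 - 3))*(-1113) = (6*(-1))*(-1113) = -6*(-1113) = 6678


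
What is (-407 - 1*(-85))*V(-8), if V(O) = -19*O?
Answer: -48944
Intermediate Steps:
(-407 - 1*(-85))*V(-8) = (-407 - 1*(-85))*(-19*(-8)) = (-407 + 85)*152 = -322*152 = -48944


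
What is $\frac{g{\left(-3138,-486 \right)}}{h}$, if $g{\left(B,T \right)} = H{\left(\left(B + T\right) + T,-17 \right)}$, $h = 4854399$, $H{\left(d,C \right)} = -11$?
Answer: $- \frac{1}{441309} \approx -2.266 \cdot 10^{-6}$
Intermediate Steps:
$g{\left(B,T \right)} = -11$
$\frac{g{\left(-3138,-486 \right)}}{h} = - \frac{11}{4854399} = \left(-11\right) \frac{1}{4854399} = - \frac{1}{441309}$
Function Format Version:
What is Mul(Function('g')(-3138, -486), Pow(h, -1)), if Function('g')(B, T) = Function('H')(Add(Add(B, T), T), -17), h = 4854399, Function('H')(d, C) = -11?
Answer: Rational(-1, 441309) ≈ -2.2660e-6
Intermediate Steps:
Function('g')(B, T) = -11
Mul(Function('g')(-3138, -486), Pow(h, -1)) = Mul(-11, Pow(4854399, -1)) = Mul(-11, Rational(1, 4854399)) = Rational(-1, 441309)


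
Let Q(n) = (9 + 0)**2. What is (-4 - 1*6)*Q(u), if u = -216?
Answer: -810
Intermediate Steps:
Q(n) = 81 (Q(n) = 9**2 = 81)
(-4 - 1*6)*Q(u) = (-4 - 1*6)*81 = (-4 - 6)*81 = -10*81 = -810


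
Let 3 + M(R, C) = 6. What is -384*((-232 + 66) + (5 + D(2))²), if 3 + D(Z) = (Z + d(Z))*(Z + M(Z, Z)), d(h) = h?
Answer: -122112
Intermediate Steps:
M(R, C) = 3 (M(R, C) = -3 + 6 = 3)
D(Z) = -3 + 2*Z*(3 + Z) (D(Z) = -3 + (Z + Z)*(Z + 3) = -3 + (2*Z)*(3 + Z) = -3 + 2*Z*(3 + Z))
-384*((-232 + 66) + (5 + D(2))²) = -384*((-232 + 66) + (5 + (-3 + 2*2² + 6*2))²) = -384*(-166 + (5 + (-3 + 2*4 + 12))²) = -384*(-166 + (5 + (-3 + 8 + 12))²) = -384*(-166 + (5 + 17)²) = -384*(-166 + 22²) = -384*(-166 + 484) = -384*318 = -122112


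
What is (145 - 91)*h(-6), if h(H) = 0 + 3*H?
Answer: -972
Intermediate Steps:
h(H) = 3*H
(145 - 91)*h(-6) = (145 - 91)*(3*(-6)) = 54*(-18) = -972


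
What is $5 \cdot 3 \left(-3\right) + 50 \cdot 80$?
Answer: $3955$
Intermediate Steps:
$5 \cdot 3 \left(-3\right) + 50 \cdot 80 = 15 \left(-3\right) + 4000 = -45 + 4000 = 3955$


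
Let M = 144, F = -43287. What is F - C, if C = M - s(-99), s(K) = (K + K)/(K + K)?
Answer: -43430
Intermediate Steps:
s(K) = 1 (s(K) = (2*K)/((2*K)) = (2*K)*(1/(2*K)) = 1)
C = 143 (C = 144 - 1*1 = 144 - 1 = 143)
F - C = -43287 - 1*143 = -43287 - 143 = -43430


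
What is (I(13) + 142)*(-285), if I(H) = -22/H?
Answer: -519840/13 ≈ -39988.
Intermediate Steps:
(I(13) + 142)*(-285) = (-22/13 + 142)*(-285) = (1824/13)*(-285) = -519840/13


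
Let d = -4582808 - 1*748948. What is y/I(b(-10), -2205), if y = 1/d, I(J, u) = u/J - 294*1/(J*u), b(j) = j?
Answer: -25/29389527698 ≈ -8.5064e-10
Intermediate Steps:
I(J, u) = u/J - 294/(J*u)
d = -5331756 (d = -4582808 - 748948 = -5331756)
y = -1/5331756 (y = 1/(-5331756) = -1/5331756 ≈ -1.8756e-7)
y/I(b(-10), -2205) = -22050/(-294 + (-2205)**2)/5331756 = -22050/(-294 + 4862025)/5331756 = -1/(5331756*((-1/10*(-1/2205)*4861731))) = -1/(5331756*33073/150) = -1/5331756*150/33073 = -25/29389527698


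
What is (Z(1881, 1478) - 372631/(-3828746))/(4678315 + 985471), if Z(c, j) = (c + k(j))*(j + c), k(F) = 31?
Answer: 24589769312999/21685197992356 ≈ 1.1339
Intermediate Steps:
Z(c, j) = (31 + c)*(c + j) (Z(c, j) = (c + 31)*(j + c) = (31 + c)*(c + j))
(Z(1881, 1478) - 372631/(-3828746))/(4678315 + 985471) = ((1881² + 31*1881 + 31*1478 + 1881*1478) - 372631/(-3828746))/(4678315 + 985471) = ((3538161 + 58311 + 45818 + 2780118) - 372631*(-1/3828746))/5663786 = (6422408 + 372631/3828746)*(1/5663786) = (24589769312999/3828746)*(1/5663786) = 24589769312999/21685197992356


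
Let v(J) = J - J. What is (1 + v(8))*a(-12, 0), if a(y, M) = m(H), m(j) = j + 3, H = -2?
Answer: 1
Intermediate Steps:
m(j) = 3 + j
a(y, M) = 1 (a(y, M) = 3 - 2 = 1)
v(J) = 0
(1 + v(8))*a(-12, 0) = (1 + 0)*1 = 1*1 = 1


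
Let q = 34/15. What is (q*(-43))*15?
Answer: -1462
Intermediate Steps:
q = 34/15 (q = 34*(1/15) = 34/15 ≈ 2.2667)
(q*(-43))*15 = ((34/15)*(-43))*15 = -1462/15*15 = -1462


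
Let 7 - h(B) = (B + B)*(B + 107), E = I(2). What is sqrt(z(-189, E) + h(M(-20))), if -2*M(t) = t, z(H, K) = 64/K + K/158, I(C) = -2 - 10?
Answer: I*sqrt(131346111)/237 ≈ 48.357*I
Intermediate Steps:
I(C) = -12
E = -12
z(H, K) = 64/K + K/158 (z(H, K) = 64/K + K*(1/158) = 64/K + K/158)
M(t) = -t/2
h(B) = 7 - 2*B*(107 + B) (h(B) = 7 - (B + B)*(B + 107) = 7 - 2*B*(107 + B))
sqrt(z(-189, E) + h(M(-20))) = sqrt((64/(-12) + (1/158)*(-12)) + (7 - (-107)*(-20) - 2*(-1/2*(-20))**2)) = sqrt((64*(-1/12) - 6/79) + (7 - 214*10 - 2*10**2)) = sqrt((-16/3 - 6/79) + (7 - 2140 - 2*100)) = sqrt(-1282/237 + (7 - 2140 - 200)) = sqrt(-1282/237 - 2333) = sqrt(-554203/237) = I*sqrt(131346111)/237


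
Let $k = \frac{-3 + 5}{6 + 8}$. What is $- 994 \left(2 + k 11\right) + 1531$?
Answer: $-2019$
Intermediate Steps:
$k = \frac{1}{7}$ ($k = \frac{2}{14} = 2 \cdot \frac{1}{14} = \frac{1}{7} \approx 0.14286$)
$- 994 \left(2 + k 11\right) + 1531 = - 994 \left(2 + \frac{1}{7} \cdot 11\right) + 1531 = - 994 \left(2 + \frac{11}{7}\right) + 1531 = \left(-994\right) \frac{25}{7} + 1531 = -3550 + 1531 = -2019$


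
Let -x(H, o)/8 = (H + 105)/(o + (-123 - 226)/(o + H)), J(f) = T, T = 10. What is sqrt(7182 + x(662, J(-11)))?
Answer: sqrt(265244671230)/6371 ≈ 80.838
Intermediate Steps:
J(f) = 10
x(H, o) = -8*(105 + H)/(o - 349/(H + o)) (x(H, o) = -8*(H + 105)/(o + (-123 - 226)/(o + H)) = -8*(105 + H)/(o - 349/(H + o)))
sqrt(7182 + x(662, J(-11))) = sqrt(7182 + 8*(-1*662**2 - 105*662 - 105*10 - 1*662*10)/(-349 + 10**2 + 662*10)) = sqrt(7182 + 8*(-1*438244 - 69510 - 1050 - 6620)/(-349 + 100 + 6620)) = sqrt(7182 + 8*(-438244 - 69510 - 1050 - 6620)/6371) = sqrt(7182 + 8*(1/6371)*(-515424)) = sqrt(7182 - 4123392/6371) = sqrt(41633130/6371) = sqrt(265244671230)/6371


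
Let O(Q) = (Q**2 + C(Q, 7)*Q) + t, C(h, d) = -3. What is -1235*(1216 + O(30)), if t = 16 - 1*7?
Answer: -2513225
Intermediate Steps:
t = 9 (t = 16 - 7 = 9)
O(Q) = 9 + Q**2 - 3*Q (O(Q) = (Q**2 - 3*Q) + 9 = 9 + Q**2 - 3*Q)
-1235*(1216 + O(30)) = -1235*(1216 + (9 + 30**2 - 3*30)) = -1235*(1216 + (9 + 900 - 90)) = -1235*(1216 + 819) = -1235*2035 = -2513225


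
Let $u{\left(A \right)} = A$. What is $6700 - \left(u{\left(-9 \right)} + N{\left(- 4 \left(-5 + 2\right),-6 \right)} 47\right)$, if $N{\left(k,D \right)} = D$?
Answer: $6991$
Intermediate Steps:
$6700 - \left(u{\left(-9 \right)} + N{\left(- 4 \left(-5 + 2\right),-6 \right)} 47\right) = 6700 - \left(-9 - 282\right) = 6700 - -291 = 6700 + 291 = 6991$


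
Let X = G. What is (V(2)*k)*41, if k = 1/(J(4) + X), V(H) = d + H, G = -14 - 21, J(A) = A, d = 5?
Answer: -287/31 ≈ -9.2581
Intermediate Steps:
G = -35
X = -35
V(H) = 5 + H
k = -1/31 (k = 1/(4 - 35) = 1/(-31) = -1/31 ≈ -0.032258)
(V(2)*k)*41 = ((5 + 2)*(-1/31))*41 = (7*(-1/31))*41 = -7/31*41 = -287/31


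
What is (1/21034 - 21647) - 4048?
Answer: -540468629/21034 ≈ -25695.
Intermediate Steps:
(1/21034 - 21647) - 4048 = -455322997/21034 - 4048 = -540468629/21034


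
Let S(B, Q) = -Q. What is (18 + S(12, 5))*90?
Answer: 1170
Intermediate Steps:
(18 + S(12, 5))*90 = (18 - 1*5)*90 = (18 - 5)*90 = 13*90 = 1170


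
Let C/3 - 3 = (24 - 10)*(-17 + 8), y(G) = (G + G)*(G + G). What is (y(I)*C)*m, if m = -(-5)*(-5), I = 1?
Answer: 36900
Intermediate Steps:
m = -25 (m = -1*25 = -25)
y(G) = 4*G² (y(G) = (2*G)*(2*G) = 4*G²)
C = -369 (C = 9 + 3*((24 - 10)*(-17 + 8)) = 9 + 3*(14*(-9)) = 9 + 3*(-126) = 9 - 378 = -369)
(y(I)*C)*m = ((4*1²)*(-369))*(-25) = ((4*1)*(-369))*(-25) = (4*(-369))*(-25) = -1476*(-25) = 36900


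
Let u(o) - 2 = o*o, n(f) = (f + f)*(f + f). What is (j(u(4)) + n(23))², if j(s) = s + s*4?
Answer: 4866436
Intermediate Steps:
n(f) = 4*f² (n(f) = (2*f)*(2*f) = 4*f²)
u(o) = 2 + o² (u(o) = 2 + o*o = 2 + o²)
j(s) = 5*s (j(s) = s + 4*s = 5*s)
(j(u(4)) + n(23))² = (5*(2 + 4²) + 4*23²)² = (5*(2 + 16) + 4*529)² = (5*18 + 2116)² = (90 + 2116)² = 2206² = 4866436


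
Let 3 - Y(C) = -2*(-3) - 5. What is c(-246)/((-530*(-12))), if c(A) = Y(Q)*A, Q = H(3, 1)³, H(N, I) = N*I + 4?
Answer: -41/530 ≈ -0.077358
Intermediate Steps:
H(N, I) = 4 + I*N (H(N, I) = I*N + 4 = 4 + I*N)
Q = 343 (Q = (4 + 1*3)³ = (4 + 3)³ = 7³ = 343)
Y(C) = 2 (Y(C) = 3 - (-2*(-3) - 5) = 3 - (6 - 5) = 3 - 1*1 = 3 - 1 = 2)
c(A) = 2*A
c(-246)/((-530*(-12))) = (2*(-246))/((-530*(-12))) = -492/6360 = -492*1/6360 = -41/530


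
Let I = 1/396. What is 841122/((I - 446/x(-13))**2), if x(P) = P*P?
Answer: 3767235529872672/31133543809 ≈ 1.2100e+5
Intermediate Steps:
x(P) = P**2
I = 1/396 ≈ 0.0025253
841122/((I - 446/x(-13))**2) = 841122/((1/396 - 446/((-13)**2))**2) = 841122/((1/396 - 446/169)**2) = 841122/((-176447/66924)**2) = 841122/(31133543809/4478821776) = 841122*(4478821776/31133543809) = 3767235529872672/31133543809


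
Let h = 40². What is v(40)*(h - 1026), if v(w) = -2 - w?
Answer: -24108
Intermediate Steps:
h = 1600
v(40)*(h - 1026) = (-2 - 1*40)*(1600 - 1026) = (-2 - 40)*574 = -42*574 = -24108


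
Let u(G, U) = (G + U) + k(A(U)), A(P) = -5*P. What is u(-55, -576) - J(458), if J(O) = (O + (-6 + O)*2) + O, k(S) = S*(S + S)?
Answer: 16586349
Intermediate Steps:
k(S) = 2*S**2 (k(S) = S*(2*S) = 2*S**2)
J(O) = -12 + 4*O (J(O) = (O + (-12 + 2*O)) + O = (-12 + 3*O) + O = -12 + 4*O)
u(G, U) = G + U + 50*U**2 (u(G, U) = (G + U) + 2*(-5*U)**2 = (G + U) + 2*(25*U**2) = (G + U) + 50*U**2 = G + U + 50*U**2)
u(-55, -576) - J(458) = (-55 - 576 + 50*(-576)**2) - (-12 + 4*458) = (-55 - 576 + 50*331776) - (-12 + 1832) = (-55 - 576 + 16588800) - 1*1820 = 16588169 - 1820 = 16586349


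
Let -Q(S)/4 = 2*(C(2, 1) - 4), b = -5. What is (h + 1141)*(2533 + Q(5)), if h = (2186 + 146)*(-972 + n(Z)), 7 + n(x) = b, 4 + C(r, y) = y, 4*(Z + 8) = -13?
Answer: -5937993183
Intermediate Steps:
Z = -45/4 (Z = -8 + (¼)*(-13) = -8 - 13/4 = -45/4 ≈ -11.250)
C(r, y) = -4 + y
Q(S) = 56 (Q(S) = -8*((-4 + 1) - 4) = -8*(-3 - 4) = -8*(-7) = -4*(-14) = 56)
n(x) = -12 (n(x) = -7 - 5 = -12)
h = -2294688 (h = (2186 + 146)*(-972 - 12) = 2332*(-984) = -2294688)
(h + 1141)*(2533 + Q(5)) = (-2294688 + 1141)*(2533 + 56) = -2293547*2589 = -5937993183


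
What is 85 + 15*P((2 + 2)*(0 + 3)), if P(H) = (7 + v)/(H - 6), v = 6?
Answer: 235/2 ≈ 117.50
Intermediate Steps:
P(H) = 13/(-6 + H) (P(H) = (7 + 6)/(H - 6) = 13/(-6 + H))
85 + 15*P((2 + 2)*(0 + 3)) = 85 + 15*(13/(-6 + (2 + 2)*(0 + 3))) = 85 + 15*(13/(-6 + 4*3)) = 85 + 15*(13/(-6 + 12)) = 85 + 15*(13/6) = 85 + 65/2 = 235/2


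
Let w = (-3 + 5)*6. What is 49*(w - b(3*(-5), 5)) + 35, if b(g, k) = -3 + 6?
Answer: 476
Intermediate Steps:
w = 12 (w = 2*6 = 12)
b(g, k) = 3
49*(w - b(3*(-5), 5)) + 35 = 49*(12 - 1*3) + 35 = 49*(12 - 3) + 35 = 49*9 + 35 = 441 + 35 = 476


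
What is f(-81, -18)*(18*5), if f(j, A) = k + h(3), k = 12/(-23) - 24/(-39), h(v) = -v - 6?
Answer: -239670/299 ≈ -801.57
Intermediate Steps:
h(v) = -6 - v
k = 28/299 (k = 12*(-1/23) - 24*(-1/39) = -12/23 + 8/13 = 28/299 ≈ 0.093645)
f(j, A) = -2663/299 (f(j, A) = 28/299 + (-6 - 1*3) = 28/299 + (-6 - 3) = 28/299 - 9 = -2663/299)
f(-81, -18)*(18*5) = -47934*5/299 = -2663/299*90 = -239670/299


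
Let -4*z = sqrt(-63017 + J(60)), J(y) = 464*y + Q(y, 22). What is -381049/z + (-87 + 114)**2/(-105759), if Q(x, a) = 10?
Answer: -27/3917 - 1524196*I*sqrt(35167)/35167 ≈ -0.006893 - 8127.8*I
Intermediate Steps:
J(y) = 10 + 464*y (J(y) = 464*y + 10 = 10 + 464*y)
z = -I*sqrt(35167)/4 (z = -sqrt(-63017 + (10 + 464*60))/4 = -sqrt(-63017 + (10 + 27840))/4 = -sqrt(-63017 + 27850)/4 = -I*sqrt(35167)/4 ≈ -46.882*I)
-381049/z + (-87 + 114)**2/(-105759) = -381049*4*I*sqrt(35167)/35167 + (-87 + 114)**2/(-105759) = -1524196*I*sqrt(35167)/35167 + 27**2*(-1/105759) = -1524196*I*sqrt(35167)/35167 + 729*(-1/105759) = -1524196*I*sqrt(35167)/35167 - 27/3917 = -27/3917 - 1524196*I*sqrt(35167)/35167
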